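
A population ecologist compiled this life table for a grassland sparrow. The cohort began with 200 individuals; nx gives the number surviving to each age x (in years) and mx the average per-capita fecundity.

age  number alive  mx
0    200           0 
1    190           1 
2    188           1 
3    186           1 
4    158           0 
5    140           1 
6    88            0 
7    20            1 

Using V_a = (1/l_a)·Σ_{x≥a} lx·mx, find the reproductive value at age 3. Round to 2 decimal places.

1.86

lx = nx/n0 = nx/200: 1, 0.95, 0.94, 0.93, 0.79, 0.7, 0.44, 0.1
lx·mx for x ≥ 3: 0.93, 0, 0.7, 0, 0.1 → sum = 1.73
V_3 = 1.73 / l_3 = 1.73 / 0.93 = 1.860215… → 1.86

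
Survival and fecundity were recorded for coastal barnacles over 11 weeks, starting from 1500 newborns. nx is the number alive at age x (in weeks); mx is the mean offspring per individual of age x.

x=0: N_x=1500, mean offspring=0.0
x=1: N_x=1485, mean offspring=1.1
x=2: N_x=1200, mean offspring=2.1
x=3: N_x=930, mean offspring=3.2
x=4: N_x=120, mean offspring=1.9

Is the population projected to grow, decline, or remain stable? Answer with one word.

lx = nx/n0 = nx/1500: 1, 0.99, 0.8, 0.62, 0.08
R0 = Σ lx·mx = 0 + 1.089 + 1.68 + 1.984 + 0.152 = 4.905
R0 > 1, so the population is growing.

growing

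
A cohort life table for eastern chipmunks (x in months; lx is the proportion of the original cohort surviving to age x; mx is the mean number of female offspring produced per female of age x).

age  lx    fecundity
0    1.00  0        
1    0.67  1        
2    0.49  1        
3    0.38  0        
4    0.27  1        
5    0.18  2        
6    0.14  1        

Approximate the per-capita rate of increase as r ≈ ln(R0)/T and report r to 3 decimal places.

R0 = Σ lx·mx = 0 + 0.67 + 0.49 + 0 + 0.27 + 0.36 + 0.14 = 1.93
Σ x·lx·mx = 5.37; T = 5.37/1.93 = 2.78238…
r ≈ ln(R0)/T = ln(1.93)/2.78238… = 0.23632… → 0.236

0.236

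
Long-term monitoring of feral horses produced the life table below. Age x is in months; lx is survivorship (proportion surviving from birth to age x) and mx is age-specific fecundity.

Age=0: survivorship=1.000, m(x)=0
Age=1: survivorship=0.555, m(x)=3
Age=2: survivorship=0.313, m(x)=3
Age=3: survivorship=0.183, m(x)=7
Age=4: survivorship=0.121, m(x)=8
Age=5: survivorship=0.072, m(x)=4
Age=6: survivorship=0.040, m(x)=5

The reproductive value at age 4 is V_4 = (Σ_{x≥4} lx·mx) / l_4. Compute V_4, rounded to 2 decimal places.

12.03

lx·mx for x ≥ 4: 0.968, 0.288, 0.2 → sum = 1.456
V_4 = 1.456 / l_4 = 1.456 / 0.121 = 12.033058… → 12.03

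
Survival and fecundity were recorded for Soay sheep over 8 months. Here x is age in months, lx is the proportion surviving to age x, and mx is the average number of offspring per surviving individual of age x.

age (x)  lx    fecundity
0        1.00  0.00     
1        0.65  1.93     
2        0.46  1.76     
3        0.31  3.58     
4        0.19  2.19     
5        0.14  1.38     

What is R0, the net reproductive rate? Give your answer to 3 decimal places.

3.783

lx·mx by age: 0, 1.2545, 0.8096, 1.1098, 0.4161, 0.1932
R0 = Σ lx·mx = 3.7832 → 3.783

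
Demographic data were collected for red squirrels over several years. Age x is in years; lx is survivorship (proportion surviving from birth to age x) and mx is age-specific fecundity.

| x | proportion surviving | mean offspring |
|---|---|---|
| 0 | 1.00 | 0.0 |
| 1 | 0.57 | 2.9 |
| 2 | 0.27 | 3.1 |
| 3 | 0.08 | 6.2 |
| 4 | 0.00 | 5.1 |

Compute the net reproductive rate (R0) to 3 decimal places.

2.986

lx·mx by age: 0, 1.653, 0.837, 0.496, 0
R0 = Σ lx·mx = 2.986 → 2.986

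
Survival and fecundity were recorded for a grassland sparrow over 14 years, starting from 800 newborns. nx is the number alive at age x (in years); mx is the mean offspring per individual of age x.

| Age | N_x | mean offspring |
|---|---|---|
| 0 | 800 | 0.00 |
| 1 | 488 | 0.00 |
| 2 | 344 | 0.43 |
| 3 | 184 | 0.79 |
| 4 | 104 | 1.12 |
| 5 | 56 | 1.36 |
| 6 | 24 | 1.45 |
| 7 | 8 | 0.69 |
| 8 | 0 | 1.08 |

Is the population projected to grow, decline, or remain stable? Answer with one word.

lx = nx/n0 = nx/800: 1, 0.61, 0.43, 0.23, 0.13, 0.07, 0.03, 0.01, 0
R0 = Σ lx·mx = 0 + 0 + 0.1849 + 0.1817 + 0.1456 + 0.0952 + 0.0435 + 0.0069 + 0 = 0.6578
R0 < 1, so the population is declining.

declining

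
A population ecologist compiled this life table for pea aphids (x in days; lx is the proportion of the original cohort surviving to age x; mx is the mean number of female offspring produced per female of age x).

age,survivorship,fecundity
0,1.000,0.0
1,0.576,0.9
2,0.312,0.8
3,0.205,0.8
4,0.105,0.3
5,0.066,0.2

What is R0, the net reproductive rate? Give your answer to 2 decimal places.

lx·mx by age: 0, 0.5184, 0.2496, 0.164, 0.0315, 0.0132
R0 = Σ lx·mx = 0.9767 → 0.98

0.98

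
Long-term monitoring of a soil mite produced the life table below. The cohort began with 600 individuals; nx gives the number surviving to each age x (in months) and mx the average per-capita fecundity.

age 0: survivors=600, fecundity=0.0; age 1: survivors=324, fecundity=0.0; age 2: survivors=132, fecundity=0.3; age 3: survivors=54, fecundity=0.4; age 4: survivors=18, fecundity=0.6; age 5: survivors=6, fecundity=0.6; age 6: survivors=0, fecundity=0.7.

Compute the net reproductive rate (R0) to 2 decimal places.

0.13

lx = nx/n0 = nx/600: 1, 0.54, 0.22, 0.09, 0.03, 0.01, 0
lx·mx by age: 0, 0, 0.066, 0.036, 0.018, 0.006, 0
R0 = Σ lx·mx = 0.126 → 0.13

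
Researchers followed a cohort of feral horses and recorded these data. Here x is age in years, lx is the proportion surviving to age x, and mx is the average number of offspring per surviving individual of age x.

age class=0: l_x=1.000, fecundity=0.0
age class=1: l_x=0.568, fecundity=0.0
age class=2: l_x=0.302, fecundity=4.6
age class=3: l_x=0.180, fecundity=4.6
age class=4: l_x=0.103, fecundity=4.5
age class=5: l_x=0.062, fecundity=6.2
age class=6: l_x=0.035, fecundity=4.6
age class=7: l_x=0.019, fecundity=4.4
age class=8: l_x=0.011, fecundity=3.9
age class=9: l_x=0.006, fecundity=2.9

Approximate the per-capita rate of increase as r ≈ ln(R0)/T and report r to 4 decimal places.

R0 = Σ lx·mx = 0 + 0 + 1.3892 + 0.828 + 0.4635 + 0.3844 + 0.161 + 0.0836 + 0.0429 + 0.0174 = 3.37
Σ x·lx·mx = 11.0894; T = 11.0894/3.37 = 3.29062…
r ≈ ln(R0)/T = ln(3.37)/3.29062… = 0.369204… → 0.3692

0.3692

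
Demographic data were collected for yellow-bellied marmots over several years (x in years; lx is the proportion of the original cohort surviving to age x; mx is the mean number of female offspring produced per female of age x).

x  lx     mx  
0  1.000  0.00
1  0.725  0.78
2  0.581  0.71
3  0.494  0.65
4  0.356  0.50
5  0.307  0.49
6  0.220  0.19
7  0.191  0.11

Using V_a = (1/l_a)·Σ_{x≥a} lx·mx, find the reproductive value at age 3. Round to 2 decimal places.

1.44

lx·mx for x ≥ 3: 0.3211, 0.178, 0.15043, 0.0418, 0.02101 → sum = 0.71234
V_3 = 0.71234 / l_3 = 0.71234 / 0.494 = 1.441984… → 1.44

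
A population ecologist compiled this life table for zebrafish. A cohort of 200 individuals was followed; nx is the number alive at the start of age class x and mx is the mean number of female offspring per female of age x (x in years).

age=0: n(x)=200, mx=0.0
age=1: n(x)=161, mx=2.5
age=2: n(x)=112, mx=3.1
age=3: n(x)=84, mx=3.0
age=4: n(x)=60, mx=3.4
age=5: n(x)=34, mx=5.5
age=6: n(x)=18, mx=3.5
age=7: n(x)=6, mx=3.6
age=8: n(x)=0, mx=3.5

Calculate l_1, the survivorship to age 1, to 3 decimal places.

0.805

l_1 = n_1/n_0 = 161/200 = 0.805 → 0.805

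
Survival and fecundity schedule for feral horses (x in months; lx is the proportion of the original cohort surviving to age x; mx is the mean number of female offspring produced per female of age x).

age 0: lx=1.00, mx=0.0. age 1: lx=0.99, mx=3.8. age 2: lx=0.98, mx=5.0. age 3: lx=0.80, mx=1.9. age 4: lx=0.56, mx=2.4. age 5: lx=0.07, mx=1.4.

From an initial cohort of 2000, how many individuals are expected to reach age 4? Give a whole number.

Expected survivors = N0 · l_4 = 2000 × 0.56 = 1120 → 1120

1120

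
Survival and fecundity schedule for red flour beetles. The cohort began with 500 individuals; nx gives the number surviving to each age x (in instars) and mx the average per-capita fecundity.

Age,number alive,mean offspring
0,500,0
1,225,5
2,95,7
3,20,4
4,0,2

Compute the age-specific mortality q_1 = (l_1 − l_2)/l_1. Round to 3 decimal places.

lx = nx/n0 = nx/500: 1, 0.45, 0.19, 0.04, 0
q_1 = (l_1 − l_2) / l_1 = (0.45 − 0.19) / 0.45
     = 0.26 / 0.45 = 0.577778… → 0.578

0.578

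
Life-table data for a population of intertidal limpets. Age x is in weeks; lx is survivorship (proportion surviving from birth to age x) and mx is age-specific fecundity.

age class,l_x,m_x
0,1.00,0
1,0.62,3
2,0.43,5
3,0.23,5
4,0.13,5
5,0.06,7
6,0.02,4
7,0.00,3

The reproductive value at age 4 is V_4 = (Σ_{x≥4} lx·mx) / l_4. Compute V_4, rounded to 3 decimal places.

8.846

lx·mx for x ≥ 4: 0.65, 0.42, 0.08, 0 → sum = 1.15
V_4 = 1.15 / l_4 = 1.15 / 0.13 = 8.846154… → 8.846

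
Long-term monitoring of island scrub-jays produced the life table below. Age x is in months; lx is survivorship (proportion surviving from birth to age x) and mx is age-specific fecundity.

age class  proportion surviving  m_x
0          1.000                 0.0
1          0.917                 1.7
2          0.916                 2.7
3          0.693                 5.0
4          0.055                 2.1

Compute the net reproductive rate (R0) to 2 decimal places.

7.61

lx·mx by age: 0, 1.5589, 2.4732, 3.465, 0.1155
R0 = Σ lx·mx = 7.6126 → 7.61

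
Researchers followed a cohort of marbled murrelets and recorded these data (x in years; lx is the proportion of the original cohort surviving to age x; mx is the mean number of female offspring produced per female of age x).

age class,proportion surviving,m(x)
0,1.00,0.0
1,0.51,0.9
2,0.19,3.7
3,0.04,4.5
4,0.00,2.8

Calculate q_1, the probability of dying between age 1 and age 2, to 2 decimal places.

0.63

q_1 = (l_1 − l_2) / l_1 = (0.51 − 0.19) / 0.51
     = 0.32 / 0.51 = 0.627451… → 0.63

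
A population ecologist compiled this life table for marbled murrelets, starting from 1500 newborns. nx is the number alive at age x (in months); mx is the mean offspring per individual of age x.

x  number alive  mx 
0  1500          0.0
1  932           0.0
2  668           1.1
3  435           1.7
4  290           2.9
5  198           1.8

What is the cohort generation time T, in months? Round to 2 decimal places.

3.31

lx = nx/n0 = nx/1500: 1, 0.62133…, 0.44533…, 0.29, 0.19333…, 0.132
lx·mx: 0, 0, 0.489867…, 0.493, 0.560667…, 0.2376 → R0 = 1.781133…
x·lx·mx: 0, 0, 0.979733…, 1.479, 2.242667…, 1.188 → Σ = 5.8894…
T = 5.8894… / 1.781133… = 3.306546… → 3.31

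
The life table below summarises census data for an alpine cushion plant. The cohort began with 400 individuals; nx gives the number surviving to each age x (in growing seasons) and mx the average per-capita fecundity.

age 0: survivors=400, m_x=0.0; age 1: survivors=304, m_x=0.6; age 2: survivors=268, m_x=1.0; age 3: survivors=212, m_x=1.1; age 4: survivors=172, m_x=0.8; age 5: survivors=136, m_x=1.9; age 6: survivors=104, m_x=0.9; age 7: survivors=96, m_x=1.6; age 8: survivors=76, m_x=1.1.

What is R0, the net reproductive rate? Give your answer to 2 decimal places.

3.53

lx = nx/n0 = nx/400: 1, 0.76, 0.67, 0.53, 0.43, 0.34, 0.26, 0.24, 0.19
lx·mx by age: 0, 0.456, 0.67, 0.583, 0.344, 0.646, 0.234, 0.384, 0.209
R0 = Σ lx·mx = 3.526 → 3.53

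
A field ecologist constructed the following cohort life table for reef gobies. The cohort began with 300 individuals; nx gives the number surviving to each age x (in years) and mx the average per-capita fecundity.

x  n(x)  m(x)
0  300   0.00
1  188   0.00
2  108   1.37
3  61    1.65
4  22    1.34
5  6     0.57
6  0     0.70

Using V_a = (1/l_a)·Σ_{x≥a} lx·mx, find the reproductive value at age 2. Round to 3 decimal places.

lx = nx/n0 = nx/300: 1, 0.62667…, 0.36, 0.20333…, 0.07333…, 0.02, 0
lx·mx for x ≥ 2: 0.4932, 0.3355…, 0.098267…, 0.0114, 0 → sum = 0.938367…
V_2 = 0.938367… / l_2 = 0.938367… / 0.36 = 2.606574… → 2.607

2.607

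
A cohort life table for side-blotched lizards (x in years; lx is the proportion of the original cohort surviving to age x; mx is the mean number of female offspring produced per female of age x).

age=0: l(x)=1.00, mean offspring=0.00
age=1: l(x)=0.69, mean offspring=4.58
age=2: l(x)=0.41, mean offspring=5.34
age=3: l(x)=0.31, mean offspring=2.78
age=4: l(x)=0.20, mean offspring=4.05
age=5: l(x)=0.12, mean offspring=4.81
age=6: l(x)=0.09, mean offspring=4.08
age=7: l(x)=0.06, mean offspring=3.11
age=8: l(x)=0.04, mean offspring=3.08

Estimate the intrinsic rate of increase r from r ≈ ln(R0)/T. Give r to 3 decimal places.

R0 = Σ lx·mx = 0 + 3.1602 + 2.1894 + 0.8618 + 0.81 + 0.5772 + 0.3672 + 0.1866 + 0.1232 = 8.2756
Σ x·lx·mx = 20.7454; T = 20.7454/8.2756 = 2.50682…
r ≈ ln(R0)/T = ln(8.2756)/2.50682… = 0.84303… → 0.843

0.843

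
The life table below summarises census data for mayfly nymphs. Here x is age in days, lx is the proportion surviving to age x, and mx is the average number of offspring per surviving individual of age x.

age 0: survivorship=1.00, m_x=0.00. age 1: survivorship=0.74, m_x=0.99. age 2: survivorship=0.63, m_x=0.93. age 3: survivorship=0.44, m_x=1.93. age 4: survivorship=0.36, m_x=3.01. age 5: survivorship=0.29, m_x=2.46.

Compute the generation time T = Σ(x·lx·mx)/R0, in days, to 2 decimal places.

3.12

lx·mx: 0, 0.7326, 0.5859, 0.8492, 1.0836, 0.7134 → R0 = 3.9647
x·lx·mx: 0, 0.7326, 1.1718, 2.5476, 4.3344, 3.567 → Σ = 12.3534
T = 12.3534 / 3.9647 = 3.115847… → 3.12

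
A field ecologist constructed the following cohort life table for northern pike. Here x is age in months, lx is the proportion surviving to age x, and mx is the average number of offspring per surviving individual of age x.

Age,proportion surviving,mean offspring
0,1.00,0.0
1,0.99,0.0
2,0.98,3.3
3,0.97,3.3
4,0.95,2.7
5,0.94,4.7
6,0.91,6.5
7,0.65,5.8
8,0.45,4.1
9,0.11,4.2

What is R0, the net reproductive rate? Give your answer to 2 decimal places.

lx·mx by age: 0, 0, 3.234, 3.201, 2.565, 4.418, 5.915, 3.77, 1.845, 0.462
R0 = Σ lx·mx = 25.41 → 25.41

25.41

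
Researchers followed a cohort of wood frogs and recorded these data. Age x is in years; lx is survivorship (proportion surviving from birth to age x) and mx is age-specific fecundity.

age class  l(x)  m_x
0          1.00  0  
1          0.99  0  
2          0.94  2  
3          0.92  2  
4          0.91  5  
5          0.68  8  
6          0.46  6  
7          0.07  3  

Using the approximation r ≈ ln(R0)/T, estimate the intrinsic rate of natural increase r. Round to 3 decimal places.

0.646

R0 = Σ lx·mx = 0 + 0 + 1.88 + 1.84 + 4.55 + 5.44 + 2.76 + 0.21 = 16.68
Σ x·lx·mx = 72.71; T = 72.71/16.68 = 4.35911…
r ≈ ln(R0)/T = ln(16.68)/4.35911… = 0.64559… → 0.646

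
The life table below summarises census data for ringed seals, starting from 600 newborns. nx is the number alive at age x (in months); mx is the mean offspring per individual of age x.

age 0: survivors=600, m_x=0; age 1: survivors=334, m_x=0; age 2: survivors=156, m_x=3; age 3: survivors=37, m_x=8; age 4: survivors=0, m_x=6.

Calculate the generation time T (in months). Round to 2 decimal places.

2.39

lx = nx/n0 = nx/600: 1, 0.55667…, 0.26, 0.06167…, 0
lx·mx: 0, 0, 0.78, 0.493333…, 0 → R0 = 1.273333…
x·lx·mx: 0, 0, 1.56, 1.48…, 0 → Σ = 3.04…
T = 3.04… / 1.273333… = 2.387435… → 2.39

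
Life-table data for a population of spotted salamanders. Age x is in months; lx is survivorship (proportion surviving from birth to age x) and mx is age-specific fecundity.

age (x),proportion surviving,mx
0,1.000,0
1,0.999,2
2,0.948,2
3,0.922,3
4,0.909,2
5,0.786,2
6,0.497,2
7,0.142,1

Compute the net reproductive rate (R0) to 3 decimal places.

11.186

lx·mx by age: 0, 1.998, 1.896, 2.766, 1.818, 1.572, 0.994, 0.142
R0 = Σ lx·mx = 11.186 → 11.186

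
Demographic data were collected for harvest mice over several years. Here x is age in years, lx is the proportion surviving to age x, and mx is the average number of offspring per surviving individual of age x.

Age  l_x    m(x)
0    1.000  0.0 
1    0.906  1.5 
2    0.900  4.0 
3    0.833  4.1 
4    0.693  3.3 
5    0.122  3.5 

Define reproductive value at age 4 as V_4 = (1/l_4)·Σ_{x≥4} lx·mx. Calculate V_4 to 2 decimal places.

lx·mx for x ≥ 4: 2.2869, 0.427 → sum = 2.7139
V_4 = 2.7139 / l_4 = 2.7139 / 0.693 = 3.916162… → 3.92

3.92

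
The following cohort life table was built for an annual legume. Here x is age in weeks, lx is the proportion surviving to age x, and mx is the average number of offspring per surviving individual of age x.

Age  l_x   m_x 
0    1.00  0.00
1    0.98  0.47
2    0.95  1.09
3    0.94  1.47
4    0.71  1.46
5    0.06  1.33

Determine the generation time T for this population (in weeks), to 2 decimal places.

2.81

lx·mx: 0, 0.4606, 1.0355, 1.3818, 1.0366, 0.0798 → R0 = 3.9943
x·lx·mx: 0, 0.4606, 2.071, 4.1454, 4.1464, 0.399 → Σ = 11.2224
T = 11.2224 / 3.9943 = 2.809604… → 2.81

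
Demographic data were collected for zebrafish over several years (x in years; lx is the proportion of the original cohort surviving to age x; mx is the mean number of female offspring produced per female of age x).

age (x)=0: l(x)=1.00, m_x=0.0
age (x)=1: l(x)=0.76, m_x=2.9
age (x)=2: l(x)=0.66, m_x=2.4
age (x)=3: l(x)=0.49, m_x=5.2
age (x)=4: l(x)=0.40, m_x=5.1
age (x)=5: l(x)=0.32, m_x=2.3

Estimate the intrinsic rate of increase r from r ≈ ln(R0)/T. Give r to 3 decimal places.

0.810

R0 = Σ lx·mx = 0 + 2.204 + 1.584 + 2.548 + 2.04 + 0.736 = 9.112
Σ x·lx·mx = 24.856; T = 24.856/9.112 = 2.72783…
r ≈ ln(R0)/T = ln(9.112)/2.72783… = 0.81002… → 0.810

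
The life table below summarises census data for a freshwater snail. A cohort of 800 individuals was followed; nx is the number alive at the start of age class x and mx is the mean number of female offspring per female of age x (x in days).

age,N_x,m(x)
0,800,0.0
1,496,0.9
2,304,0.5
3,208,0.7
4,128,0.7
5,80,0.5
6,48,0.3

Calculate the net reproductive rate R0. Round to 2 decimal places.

lx = nx/n0 = nx/800: 1, 0.62, 0.38, 0.26, 0.16, 0.1, 0.06
lx·mx by age: 0, 0.558, 0.19, 0.182, 0.112, 0.05, 0.018
R0 = Σ lx·mx = 1.11 → 1.11

1.11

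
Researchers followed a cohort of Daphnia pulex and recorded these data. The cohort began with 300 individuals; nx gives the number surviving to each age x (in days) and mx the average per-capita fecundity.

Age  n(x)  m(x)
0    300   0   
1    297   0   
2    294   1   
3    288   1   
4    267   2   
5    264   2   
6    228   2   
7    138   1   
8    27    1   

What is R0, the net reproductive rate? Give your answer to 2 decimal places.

7.55

lx = nx/n0 = nx/300: 1, 0.99, 0.98, 0.96, 0.89, 0.88, 0.76, 0.46, 0.09
lx·mx by age: 0, 0, 0.98, 0.96, 1.78, 1.76, 1.52, 0.46, 0.09
R0 = Σ lx·mx = 7.55 → 7.55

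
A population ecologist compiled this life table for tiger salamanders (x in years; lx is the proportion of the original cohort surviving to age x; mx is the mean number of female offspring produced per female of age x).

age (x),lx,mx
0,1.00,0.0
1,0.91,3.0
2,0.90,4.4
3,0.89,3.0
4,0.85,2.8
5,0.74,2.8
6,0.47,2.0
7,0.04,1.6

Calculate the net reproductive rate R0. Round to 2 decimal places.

14.82

lx·mx by age: 0, 2.73, 3.96, 2.67, 2.38, 2.072, 0.94, 0.064
R0 = Σ lx·mx = 14.816 → 14.82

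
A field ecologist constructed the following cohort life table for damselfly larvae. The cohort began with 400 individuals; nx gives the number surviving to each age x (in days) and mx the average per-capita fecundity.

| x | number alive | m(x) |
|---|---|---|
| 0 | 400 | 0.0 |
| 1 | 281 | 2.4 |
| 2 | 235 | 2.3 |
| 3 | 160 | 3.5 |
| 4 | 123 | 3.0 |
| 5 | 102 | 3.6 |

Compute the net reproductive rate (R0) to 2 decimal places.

lx = nx/n0 = nx/400: 1, 0.7025, 0.5875, 0.4, 0.3075, 0.255
lx·mx by age: 0, 1.686, 1.35125, 1.4, 0.9225, 0.918
R0 = Σ lx·mx = 6.27775 → 6.28

6.28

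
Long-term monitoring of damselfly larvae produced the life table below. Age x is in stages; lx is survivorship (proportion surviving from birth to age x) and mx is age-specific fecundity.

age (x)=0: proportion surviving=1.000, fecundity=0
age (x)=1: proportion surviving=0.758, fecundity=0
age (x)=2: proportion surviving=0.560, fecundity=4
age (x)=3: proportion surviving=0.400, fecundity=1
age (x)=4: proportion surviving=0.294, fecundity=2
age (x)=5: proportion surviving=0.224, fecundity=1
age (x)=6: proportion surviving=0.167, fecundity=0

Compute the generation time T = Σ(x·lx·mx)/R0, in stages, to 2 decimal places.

2.65

lx·mx: 0, 0, 2.24, 0.4, 0.588, 0.224, 0 → R0 = 3.452
x·lx·mx: 0, 0, 4.48, 1.2, 2.352, 1.12, 0 → Σ = 9.152
T = 9.152 / 3.452 = 2.651217… → 2.65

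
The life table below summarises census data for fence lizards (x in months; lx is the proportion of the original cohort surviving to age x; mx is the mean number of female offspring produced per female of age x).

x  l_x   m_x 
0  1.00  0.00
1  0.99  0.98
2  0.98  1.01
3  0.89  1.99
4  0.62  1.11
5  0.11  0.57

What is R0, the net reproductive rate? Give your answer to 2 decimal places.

lx·mx by age: 0, 0.9702, 0.9898, 1.7711, 0.6882, 0.0627
R0 = Σ lx·mx = 4.482 → 4.48

4.48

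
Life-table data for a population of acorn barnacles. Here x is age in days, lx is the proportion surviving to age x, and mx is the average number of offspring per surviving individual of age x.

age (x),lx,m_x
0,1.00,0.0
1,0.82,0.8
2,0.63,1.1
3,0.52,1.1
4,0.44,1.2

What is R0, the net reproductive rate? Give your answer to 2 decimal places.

lx·mx by age: 0, 0.656, 0.693, 0.572, 0.528
R0 = Σ lx·mx = 2.449 → 2.45

2.45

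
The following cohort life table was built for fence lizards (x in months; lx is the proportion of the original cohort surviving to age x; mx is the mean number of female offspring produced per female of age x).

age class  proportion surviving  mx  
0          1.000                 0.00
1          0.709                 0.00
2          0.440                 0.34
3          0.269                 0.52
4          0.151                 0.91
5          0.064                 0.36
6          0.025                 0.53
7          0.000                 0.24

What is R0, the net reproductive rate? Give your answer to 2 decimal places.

lx·mx by age: 0, 0, 0.1496, 0.13988, 0.13741, 0.02304, 0.01325, 0
R0 = Σ lx·mx = 0.46318 → 0.46

0.46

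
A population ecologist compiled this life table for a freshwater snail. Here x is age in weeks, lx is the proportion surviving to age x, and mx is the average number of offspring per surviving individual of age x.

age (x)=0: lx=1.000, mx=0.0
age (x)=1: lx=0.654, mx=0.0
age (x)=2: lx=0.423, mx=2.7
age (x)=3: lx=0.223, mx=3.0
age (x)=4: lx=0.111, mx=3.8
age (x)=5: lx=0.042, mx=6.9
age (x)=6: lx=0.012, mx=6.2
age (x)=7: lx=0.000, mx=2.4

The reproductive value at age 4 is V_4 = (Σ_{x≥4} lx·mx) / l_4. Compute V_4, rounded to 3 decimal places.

7.081

lx·mx for x ≥ 4: 0.4218, 0.2898, 0.0744, 0 → sum = 0.786
V_4 = 0.786 / l_4 = 0.786 / 0.111 = 7.081081… → 7.081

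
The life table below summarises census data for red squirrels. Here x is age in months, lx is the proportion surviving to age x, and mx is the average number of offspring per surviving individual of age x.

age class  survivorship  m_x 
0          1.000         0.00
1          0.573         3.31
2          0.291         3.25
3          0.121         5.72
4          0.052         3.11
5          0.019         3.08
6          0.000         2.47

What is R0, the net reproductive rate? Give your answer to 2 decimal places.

lx·mx by age: 0, 1.89663, 0.94575, 0.69212, 0.16172, 0.05852, 0
R0 = Σ lx·mx = 3.75474 → 3.75

3.75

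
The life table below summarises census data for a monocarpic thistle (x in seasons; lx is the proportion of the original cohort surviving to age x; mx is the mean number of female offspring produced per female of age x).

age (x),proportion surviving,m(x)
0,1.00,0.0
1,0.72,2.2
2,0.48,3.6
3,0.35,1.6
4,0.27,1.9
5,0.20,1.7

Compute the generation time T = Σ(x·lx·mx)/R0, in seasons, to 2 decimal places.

2.22

lx·mx: 0, 1.584, 1.728, 0.56, 0.513, 0.34 → R0 = 4.725
x·lx·mx: 0, 1.584, 3.456, 1.68, 2.052, 1.7 → Σ = 10.472
T = 10.472 / 4.725 = 2.216296… → 2.22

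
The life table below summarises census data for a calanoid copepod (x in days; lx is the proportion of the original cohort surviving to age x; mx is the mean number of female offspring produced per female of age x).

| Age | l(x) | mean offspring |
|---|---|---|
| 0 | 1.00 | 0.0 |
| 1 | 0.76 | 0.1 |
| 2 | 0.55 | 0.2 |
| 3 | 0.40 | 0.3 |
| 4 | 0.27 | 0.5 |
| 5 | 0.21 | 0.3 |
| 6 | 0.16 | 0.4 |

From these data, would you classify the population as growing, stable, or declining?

declining

R0 = Σ lx·mx = 0 + 0.076 + 0.11 + 0.12 + 0.135 + 0.063 + 0.064 = 0.568
R0 < 1, so the population is declining.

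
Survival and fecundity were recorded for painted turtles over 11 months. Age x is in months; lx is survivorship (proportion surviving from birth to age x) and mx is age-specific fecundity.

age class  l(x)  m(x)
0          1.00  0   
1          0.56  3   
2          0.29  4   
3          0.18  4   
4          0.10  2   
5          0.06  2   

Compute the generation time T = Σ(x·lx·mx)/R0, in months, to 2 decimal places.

lx·mx: 0, 1.68, 1.16, 0.72, 0.2, 0.12 → R0 = 3.88
x·lx·mx: 0, 1.68, 2.32, 2.16, 0.8, 0.6 → Σ = 7.56
T = 7.56 / 3.88 = 1.948454… → 1.95

1.95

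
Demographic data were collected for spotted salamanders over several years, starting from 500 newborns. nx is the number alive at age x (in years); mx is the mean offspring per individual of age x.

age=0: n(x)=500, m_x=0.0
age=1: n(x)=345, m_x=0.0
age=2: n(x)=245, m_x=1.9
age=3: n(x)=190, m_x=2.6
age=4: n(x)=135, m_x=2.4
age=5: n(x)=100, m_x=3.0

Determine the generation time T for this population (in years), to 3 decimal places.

lx = nx/n0 = nx/500: 1, 0.69, 0.49, 0.38, 0.27, 0.2
lx·mx: 0, 0, 0.931, 0.988, 0.648, 0.6 → R0 = 3.167
x·lx·mx: 0, 0, 1.862, 2.964, 2.592, 3 → Σ = 10.418
T = 10.418 / 3.167 = 3.289548… → 3.290

3.290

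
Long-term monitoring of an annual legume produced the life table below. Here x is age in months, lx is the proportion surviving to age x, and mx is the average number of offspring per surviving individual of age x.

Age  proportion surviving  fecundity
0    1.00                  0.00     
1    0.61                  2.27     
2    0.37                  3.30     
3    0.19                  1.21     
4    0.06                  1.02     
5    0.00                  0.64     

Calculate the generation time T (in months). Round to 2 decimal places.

1.64

lx·mx: 0, 1.3847, 1.221, 0.2299, 0.0612, 0 → R0 = 2.8968
x·lx·mx: 0, 1.3847, 2.442, 0.6897, 0.2448, 0 → Σ = 4.7612
T = 4.7612 / 2.8968 = 1.643607… → 1.64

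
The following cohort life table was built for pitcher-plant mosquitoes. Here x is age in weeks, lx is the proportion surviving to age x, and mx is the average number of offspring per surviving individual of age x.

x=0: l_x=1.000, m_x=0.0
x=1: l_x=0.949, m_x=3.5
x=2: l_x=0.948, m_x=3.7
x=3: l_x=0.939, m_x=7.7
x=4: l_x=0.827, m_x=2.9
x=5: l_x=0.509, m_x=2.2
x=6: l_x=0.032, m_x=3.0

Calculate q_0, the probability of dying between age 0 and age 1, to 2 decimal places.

q_0 = (l_0 − l_1) / l_0 = (1 − 0.949) / 1
     = 0.051 / 1 = 0.051 → 0.05

0.05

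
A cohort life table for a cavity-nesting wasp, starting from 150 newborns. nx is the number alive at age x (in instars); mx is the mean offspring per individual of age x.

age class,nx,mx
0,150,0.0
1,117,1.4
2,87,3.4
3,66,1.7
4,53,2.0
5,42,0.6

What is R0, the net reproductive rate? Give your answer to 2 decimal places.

lx = nx/n0 = nx/150: 1, 0.78, 0.58, 0.44, 0.35333…, 0.28
lx·mx by age: 0, 1.092, 1.972, 0.748, 0.706667…, 0.168
R0 = Σ lx·mx = 4.686667… → 4.69

4.69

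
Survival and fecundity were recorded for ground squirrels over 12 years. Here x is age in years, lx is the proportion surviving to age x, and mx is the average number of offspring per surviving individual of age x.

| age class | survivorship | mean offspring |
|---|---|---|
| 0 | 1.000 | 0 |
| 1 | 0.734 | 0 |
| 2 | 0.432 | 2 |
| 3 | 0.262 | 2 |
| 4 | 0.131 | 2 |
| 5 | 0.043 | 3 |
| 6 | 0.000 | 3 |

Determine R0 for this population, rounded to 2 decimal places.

lx·mx by age: 0, 0, 0.864, 0.524, 0.262, 0.129, 0
R0 = Σ lx·mx = 1.779 → 1.78

1.78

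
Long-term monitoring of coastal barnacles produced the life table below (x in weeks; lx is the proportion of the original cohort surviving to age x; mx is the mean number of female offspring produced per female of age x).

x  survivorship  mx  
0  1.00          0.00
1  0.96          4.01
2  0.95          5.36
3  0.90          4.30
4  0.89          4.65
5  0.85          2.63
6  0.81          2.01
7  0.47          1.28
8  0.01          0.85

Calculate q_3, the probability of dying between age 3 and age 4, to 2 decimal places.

0.01

q_3 = (l_3 − l_4) / l_3 = (0.9 − 0.89) / 0.9
     = 0.01 / 0.9 = 0.011111… → 0.01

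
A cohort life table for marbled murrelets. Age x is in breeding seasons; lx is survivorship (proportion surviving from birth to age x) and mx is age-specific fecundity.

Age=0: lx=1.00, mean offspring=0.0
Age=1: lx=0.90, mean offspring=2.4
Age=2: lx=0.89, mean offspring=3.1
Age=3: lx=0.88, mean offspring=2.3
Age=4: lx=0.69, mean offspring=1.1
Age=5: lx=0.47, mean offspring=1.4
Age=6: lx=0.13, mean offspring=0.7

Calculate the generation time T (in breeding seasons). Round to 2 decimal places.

2.44

lx·mx: 0, 2.16, 2.759, 2.024, 0.759, 0.658, 0.091 → R0 = 8.451
x·lx·mx: 0, 2.16, 5.518, 6.072, 3.036, 3.29, 0.546 → Σ = 20.622
T = 20.622 / 8.451 = 2.440185… → 2.44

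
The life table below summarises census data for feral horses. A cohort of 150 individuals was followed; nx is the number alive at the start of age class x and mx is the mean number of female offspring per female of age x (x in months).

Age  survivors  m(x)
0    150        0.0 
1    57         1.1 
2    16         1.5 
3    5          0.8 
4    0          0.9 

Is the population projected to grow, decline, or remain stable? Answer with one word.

lx = nx/n0 = nx/150: 1, 0.38, 0.10667…, 0.03333…, 0
R0 = Σ lx·mx = 0 + 0.418 + 0.16… + 0.026667… + 0 = 0.604667…
R0 < 1, so the population is declining.

declining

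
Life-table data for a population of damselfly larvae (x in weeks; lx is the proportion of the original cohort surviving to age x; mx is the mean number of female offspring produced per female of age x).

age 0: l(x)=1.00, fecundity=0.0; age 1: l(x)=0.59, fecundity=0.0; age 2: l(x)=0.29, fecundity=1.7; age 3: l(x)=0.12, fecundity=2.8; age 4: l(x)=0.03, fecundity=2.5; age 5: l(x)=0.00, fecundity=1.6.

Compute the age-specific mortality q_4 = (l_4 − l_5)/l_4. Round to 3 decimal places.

1.000

q_4 = (l_4 − l_5) / l_4 = (0.03 − 0) / 0.03
     = 0.03 / 0.03 = 1 → 1.000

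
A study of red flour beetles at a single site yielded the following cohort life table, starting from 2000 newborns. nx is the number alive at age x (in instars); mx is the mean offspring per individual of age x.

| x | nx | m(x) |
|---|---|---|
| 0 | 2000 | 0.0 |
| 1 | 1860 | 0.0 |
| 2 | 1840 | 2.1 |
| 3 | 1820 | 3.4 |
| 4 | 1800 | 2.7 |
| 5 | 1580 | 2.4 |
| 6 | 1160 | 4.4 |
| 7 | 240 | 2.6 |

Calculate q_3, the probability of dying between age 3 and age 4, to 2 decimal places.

lx = nx/n0 = nx/2000: 1, 0.93, 0.92, 0.91, 0.9, 0.79, 0.58, 0.12
q_3 = (l_3 − l_4) / l_3 = (0.91 − 0.9) / 0.91
     = 0.01 / 0.91 = 0.010989… → 0.01

0.01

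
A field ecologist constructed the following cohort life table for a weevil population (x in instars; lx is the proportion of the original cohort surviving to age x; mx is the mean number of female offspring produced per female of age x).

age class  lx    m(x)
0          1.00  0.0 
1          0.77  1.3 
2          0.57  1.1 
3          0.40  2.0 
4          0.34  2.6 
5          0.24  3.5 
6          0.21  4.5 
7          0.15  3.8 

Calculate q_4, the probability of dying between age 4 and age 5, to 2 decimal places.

q_4 = (l_4 − l_5) / l_4 = (0.34 − 0.24) / 0.34
     = 0.1 / 0.34 = 0.294118… → 0.29

0.29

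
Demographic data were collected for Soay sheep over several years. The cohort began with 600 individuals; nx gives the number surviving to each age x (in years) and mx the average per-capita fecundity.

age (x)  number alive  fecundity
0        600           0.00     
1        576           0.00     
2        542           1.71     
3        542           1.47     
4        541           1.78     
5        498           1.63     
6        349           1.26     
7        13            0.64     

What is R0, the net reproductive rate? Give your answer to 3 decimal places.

6.577

lx = nx/n0 = nx/600: 1, 0.96, 0.90333…, 0.90333…, 0.90167…, 0.83, 0.58167…, 0.02167…
lx·mx by age: 0, 0, 1.5447…, 1.3279…, 1.604967…, 1.3529, 0.7329…, 0.013867…
R0 = Σ lx·mx = 6.577233… → 6.577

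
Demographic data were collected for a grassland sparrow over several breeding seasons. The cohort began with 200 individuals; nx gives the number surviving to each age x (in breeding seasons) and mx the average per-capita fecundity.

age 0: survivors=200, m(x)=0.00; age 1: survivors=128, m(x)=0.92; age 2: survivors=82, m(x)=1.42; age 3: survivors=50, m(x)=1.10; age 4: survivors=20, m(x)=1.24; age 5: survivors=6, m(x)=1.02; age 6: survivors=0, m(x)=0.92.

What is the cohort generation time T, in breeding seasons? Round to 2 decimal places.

lx = nx/n0 = nx/200: 1, 0.64, 0.41, 0.25, 0.1, 0.03, 0
lx·mx: 0, 0.5888, 0.5822, 0.275, 0.124, 0.0306, 0 → R0 = 1.6006
x·lx·mx: 0, 0.5888, 1.1644, 0.825, 0.496, 0.153, 0 → Σ = 3.2272
T = 3.2272 / 1.6006 = 2.016244… → 2.02

2.02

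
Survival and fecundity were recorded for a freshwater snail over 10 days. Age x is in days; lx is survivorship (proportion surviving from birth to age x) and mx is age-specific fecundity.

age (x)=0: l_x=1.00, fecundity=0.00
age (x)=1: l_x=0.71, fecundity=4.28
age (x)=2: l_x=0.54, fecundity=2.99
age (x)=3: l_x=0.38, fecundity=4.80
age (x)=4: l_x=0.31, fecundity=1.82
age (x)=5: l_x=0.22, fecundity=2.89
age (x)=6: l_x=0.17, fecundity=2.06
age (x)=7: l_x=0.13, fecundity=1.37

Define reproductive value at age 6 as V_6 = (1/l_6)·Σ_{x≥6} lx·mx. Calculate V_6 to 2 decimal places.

lx·mx for x ≥ 6: 0.3502, 0.1781 → sum = 0.5283
V_6 = 0.5283 / l_6 = 0.5283 / 0.17 = 3.107647… → 3.11

3.11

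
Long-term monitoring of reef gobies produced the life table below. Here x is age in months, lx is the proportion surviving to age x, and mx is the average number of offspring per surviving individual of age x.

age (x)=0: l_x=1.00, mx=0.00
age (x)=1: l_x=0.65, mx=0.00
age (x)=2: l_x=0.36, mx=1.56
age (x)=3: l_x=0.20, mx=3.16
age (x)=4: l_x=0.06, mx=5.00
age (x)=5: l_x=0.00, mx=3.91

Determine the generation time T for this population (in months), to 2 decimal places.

2.82

lx·mx: 0, 0, 0.5616, 0.632, 0.3, 0 → R0 = 1.4936
x·lx·mx: 0, 0, 1.1232, 1.896, 1.2, 0 → Σ = 4.2192
T = 4.2192 / 1.4936 = 2.824853… → 2.82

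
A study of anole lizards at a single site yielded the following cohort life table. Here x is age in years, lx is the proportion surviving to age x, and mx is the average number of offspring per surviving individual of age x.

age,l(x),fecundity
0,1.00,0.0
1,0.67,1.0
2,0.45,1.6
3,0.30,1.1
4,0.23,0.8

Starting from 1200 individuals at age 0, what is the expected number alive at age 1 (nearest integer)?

Expected survivors = N0 · l_1 = 1200 × 0.67 = 804 → 804

804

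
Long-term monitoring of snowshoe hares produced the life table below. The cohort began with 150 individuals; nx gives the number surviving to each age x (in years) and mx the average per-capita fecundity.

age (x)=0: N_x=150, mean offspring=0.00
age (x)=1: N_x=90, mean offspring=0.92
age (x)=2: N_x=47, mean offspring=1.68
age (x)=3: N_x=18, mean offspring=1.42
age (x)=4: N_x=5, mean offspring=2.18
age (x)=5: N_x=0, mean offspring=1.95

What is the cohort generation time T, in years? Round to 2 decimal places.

lx = nx/n0 = nx/150: 1, 0.6, 0.31333…, 0.12, 0.03333…, 0
lx·mx: 0, 0.552, 0.5264…, 0.1704, 0.072667…, 0 → R0 = 1.321467…
x·lx·mx: 0, 0.552, 1.0528…, 0.5112, 0.290667…, 0 → Σ = 2.406667…
T = 2.406667… / 1.321467… = 1.821209… → 1.82

1.82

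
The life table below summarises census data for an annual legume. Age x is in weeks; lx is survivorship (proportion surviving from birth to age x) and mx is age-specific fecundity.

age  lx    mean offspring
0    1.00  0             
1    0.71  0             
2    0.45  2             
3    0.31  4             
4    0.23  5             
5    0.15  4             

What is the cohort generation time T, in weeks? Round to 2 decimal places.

3.37

lx·mx: 0, 0, 0.9, 1.24, 1.15, 0.6 → R0 = 3.89
x·lx·mx: 0, 0, 1.8, 3.72, 4.6, 3 → Σ = 13.12
T = 13.12 / 3.89 = 3.372751… → 3.37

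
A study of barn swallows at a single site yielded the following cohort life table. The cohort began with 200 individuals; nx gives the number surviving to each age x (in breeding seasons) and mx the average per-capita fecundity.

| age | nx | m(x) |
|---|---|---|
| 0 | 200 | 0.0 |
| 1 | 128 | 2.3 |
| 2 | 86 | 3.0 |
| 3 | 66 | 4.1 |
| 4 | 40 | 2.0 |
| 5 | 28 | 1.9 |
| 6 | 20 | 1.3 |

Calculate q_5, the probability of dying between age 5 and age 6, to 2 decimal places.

lx = nx/n0 = nx/200: 1, 0.64, 0.43, 0.33, 0.2, 0.14, 0.1
q_5 = (l_5 − l_6) / l_5 = (0.14 − 0.1) / 0.14
     = 0.04 / 0.14 = 0.285714… → 0.29

0.29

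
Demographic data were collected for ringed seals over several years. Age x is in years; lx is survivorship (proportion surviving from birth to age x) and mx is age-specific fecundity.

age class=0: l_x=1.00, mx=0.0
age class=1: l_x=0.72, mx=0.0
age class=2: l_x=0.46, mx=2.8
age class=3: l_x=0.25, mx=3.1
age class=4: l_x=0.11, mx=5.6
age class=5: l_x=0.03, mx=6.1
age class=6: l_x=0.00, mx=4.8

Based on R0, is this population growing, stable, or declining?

R0 = Σ lx·mx = 0 + 0 + 1.288 + 0.775 + 0.616 + 0.183 + 0 = 2.862
R0 > 1, so the population is growing.

growing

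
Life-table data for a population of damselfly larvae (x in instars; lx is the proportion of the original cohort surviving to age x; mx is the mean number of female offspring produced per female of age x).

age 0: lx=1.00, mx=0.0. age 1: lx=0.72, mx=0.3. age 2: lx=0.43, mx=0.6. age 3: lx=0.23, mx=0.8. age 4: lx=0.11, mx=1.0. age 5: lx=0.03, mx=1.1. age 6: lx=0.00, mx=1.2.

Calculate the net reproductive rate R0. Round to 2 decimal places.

0.80

lx·mx by age: 0, 0.216, 0.258, 0.184, 0.11, 0.033, 0
R0 = Σ lx·mx = 0.801 → 0.80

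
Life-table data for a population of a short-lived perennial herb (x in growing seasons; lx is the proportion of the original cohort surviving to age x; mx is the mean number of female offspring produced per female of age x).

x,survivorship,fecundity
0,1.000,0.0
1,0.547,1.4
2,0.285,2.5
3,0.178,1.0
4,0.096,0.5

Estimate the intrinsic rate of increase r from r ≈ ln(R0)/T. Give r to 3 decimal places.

0.312

R0 = Σ lx·mx = 0 + 0.7658 + 0.7125 + 0.178 + 0.048 = 1.7043
Σ x·lx·mx = 2.9168; T = 2.9168/1.7043 = 1.71144…
r ≈ ln(R0)/T = ln(1.7043)/1.71144… = 0.31152… → 0.312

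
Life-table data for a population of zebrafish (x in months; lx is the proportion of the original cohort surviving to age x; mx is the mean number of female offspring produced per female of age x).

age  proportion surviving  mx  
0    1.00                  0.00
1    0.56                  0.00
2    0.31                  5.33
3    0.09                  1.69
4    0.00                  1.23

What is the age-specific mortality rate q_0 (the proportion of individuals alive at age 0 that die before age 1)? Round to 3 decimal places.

0.440

q_0 = (l_0 − l_1) / l_0 = (1 − 0.56) / 1
     = 0.44 / 1 = 0.44 → 0.440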